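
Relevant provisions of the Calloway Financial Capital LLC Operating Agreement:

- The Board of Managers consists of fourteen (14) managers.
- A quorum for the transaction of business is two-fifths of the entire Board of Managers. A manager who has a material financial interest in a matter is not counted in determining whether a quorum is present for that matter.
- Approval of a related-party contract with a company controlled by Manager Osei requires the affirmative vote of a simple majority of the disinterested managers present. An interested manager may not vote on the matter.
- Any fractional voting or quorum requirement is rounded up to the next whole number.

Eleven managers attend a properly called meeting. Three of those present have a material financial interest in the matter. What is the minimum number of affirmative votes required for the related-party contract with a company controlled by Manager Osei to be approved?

The related-party contract with a company controlled by Manager Osei requires a majority of the disinterested managers present (11 − 3 = 8).
A majority of 8 is 5.

5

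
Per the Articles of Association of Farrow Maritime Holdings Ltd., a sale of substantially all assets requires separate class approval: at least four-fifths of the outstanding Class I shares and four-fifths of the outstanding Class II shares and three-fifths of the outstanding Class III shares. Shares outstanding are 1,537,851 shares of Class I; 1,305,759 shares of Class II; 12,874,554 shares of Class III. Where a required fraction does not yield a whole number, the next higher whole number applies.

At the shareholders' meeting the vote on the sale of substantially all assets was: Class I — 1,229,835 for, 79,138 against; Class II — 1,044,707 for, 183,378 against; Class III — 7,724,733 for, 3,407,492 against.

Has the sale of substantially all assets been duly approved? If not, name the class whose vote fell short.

Class I: 4/5 of 1537851 = 1230280.80, rounded up to 1230281; 1,230,281 required, 1,229,835 in favor — not approved.
Class II: 4/5 of 1305759 = 1044607.20, rounded up to 1044608; 1,044,608 required, 1,044,707 in favor — approved.
Class III: 3/5 of 12874554 = 7724732.40, rounded up to 7724733; 7,724,733 required, 7,724,733 in favor — approved.

Not approved — the Class I shares did not give the required vote.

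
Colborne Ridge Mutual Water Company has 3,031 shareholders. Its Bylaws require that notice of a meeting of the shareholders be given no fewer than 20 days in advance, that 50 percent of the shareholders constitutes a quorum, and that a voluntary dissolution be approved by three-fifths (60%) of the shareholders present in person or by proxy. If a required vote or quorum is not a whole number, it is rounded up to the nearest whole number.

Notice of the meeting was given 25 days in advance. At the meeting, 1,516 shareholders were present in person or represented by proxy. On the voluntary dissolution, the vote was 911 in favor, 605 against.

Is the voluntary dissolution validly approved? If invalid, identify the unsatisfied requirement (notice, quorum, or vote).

Notice: 25 days given; 20 required. Satisfied.
Quorum: 50% of 3,031 = 1,515.50, rounded up to 1,516; 1,516 present. Satisfied.
Vote: requires three-fifths of those present (1,516); 3/5 of 1516 = 909.60, rounded up to 910, so 910 needed; 911 in favor. Satisfied.

Valid — all requirements satisfied.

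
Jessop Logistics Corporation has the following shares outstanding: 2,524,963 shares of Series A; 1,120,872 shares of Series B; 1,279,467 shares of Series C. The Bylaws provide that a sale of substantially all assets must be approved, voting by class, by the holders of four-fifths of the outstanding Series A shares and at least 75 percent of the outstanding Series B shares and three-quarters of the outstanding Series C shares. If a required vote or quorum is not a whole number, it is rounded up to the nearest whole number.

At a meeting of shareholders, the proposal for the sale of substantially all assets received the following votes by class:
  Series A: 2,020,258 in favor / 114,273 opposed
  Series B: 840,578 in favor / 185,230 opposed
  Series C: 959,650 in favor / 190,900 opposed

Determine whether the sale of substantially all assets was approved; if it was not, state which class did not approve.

Not approved — the Series B shares did not give the required vote.

Series A: 4/5 of 2524963 = 2019970.40, rounded up to 2019971; 2,019,971 required, 2,020,258 in favor — approved.
Series B: 3/4 of 1120872 = 840654; 840,654 required, 840,578 in favor — not approved.
Series C: 3/4 of 1279467 = 959600.25, rounded up to 959601; 959,601 required, 959,650 in favor — approved.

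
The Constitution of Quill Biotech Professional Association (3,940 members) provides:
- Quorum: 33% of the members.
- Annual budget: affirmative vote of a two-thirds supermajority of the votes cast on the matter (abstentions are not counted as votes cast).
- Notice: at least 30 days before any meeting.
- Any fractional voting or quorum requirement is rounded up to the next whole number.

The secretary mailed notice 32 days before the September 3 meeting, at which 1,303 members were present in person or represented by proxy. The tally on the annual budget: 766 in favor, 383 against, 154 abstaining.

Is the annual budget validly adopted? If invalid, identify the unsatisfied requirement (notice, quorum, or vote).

Notice: 32 days given; 30 required. Satisfied.
Quorum: 33% of 3,940 = 1,300.20, rounded up to 1,301; 1,303 present. Satisfied.
Vote: requires two-thirds of the votes cast (1,303 − 154 abstaining = 1,149); 2/3 of 1149 = 766, so 766 needed; 766 in favor. Satisfied.

Valid — all requirements satisfied.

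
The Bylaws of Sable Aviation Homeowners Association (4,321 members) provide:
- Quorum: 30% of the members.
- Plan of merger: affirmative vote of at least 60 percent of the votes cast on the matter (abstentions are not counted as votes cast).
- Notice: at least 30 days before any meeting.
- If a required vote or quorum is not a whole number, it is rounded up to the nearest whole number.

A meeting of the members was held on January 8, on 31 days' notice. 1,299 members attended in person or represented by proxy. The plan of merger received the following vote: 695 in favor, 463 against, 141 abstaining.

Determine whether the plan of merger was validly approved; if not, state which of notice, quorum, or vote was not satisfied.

Notice: 31 days given; 30 required. Satisfied.
Quorum: 30% of 4,321 = 1,296.30, rounded up to 1,297; 1,299 present. Satisfied.
Vote: requires three-fifths of the votes cast (1,299 − 141 abstaining = 1,158); 3/5 of 1158 = 694.80, rounded up to 695, so 695 needed; 695 in favor. Satisfied.

Valid — all requirements satisfied.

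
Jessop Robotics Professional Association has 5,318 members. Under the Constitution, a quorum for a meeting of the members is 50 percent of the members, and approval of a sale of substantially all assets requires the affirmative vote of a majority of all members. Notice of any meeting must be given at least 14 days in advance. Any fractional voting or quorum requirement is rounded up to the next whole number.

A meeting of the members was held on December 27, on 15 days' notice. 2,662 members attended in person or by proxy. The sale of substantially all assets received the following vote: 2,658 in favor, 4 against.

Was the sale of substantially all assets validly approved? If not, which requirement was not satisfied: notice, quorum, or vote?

Invalid — vote requirement not satisfied.

Notice: 15 days given; 14 required. Satisfied.
Quorum: 50% of 5,318 = 2,659; 2,662 present. Satisfied.
Vote: requires a majority of all members (5,318); a majority of 5318 is 2660, so 2,660 needed; 2,658 in favor. Not satisfied.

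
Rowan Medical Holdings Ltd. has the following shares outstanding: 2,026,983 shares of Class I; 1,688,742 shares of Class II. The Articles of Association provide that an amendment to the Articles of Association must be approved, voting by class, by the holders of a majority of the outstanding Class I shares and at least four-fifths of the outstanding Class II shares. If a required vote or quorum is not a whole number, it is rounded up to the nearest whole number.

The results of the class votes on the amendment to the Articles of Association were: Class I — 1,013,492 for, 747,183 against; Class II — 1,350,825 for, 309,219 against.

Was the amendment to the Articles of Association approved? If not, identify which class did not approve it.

Class I: a majority of 2026983 is 1013492; 1,013,492 required, 1,013,492 in favor — approved.
Class II: 4/5 of 1688742 = 1350993.60, rounded up to 1350994; 1,350,994 required, 1,350,825 in favor — not approved.

Not approved — the Class II shares did not give the required vote.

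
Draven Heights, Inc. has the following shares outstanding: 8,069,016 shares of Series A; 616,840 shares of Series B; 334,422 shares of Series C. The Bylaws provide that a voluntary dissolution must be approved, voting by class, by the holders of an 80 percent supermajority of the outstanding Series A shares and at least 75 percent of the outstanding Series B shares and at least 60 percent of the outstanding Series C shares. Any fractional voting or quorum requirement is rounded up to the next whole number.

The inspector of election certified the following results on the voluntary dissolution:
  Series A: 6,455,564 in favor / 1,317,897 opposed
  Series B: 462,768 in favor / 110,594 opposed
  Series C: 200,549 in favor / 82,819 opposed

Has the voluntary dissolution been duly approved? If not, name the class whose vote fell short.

Not approved — the Series C shares did not give the required vote.

Series A: 4/5 of 8069016 = 6455212.80, rounded up to 6455213; 6,455,213 required, 6,455,564 in favor — approved.
Series B: 3/4 of 616840 = 462630; 462,630 required, 462,768 in favor — approved.
Series C: 3/5 of 334422 = 200653.20, rounded up to 200654; 200,654 required, 200,549 in favor — not approved.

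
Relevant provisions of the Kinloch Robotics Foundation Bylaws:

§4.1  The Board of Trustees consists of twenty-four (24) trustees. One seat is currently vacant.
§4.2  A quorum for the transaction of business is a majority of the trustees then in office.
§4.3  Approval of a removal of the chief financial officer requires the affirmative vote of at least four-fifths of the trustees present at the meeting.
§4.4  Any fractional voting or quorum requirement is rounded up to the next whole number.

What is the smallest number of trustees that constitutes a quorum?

A majority of 23 is 12.

12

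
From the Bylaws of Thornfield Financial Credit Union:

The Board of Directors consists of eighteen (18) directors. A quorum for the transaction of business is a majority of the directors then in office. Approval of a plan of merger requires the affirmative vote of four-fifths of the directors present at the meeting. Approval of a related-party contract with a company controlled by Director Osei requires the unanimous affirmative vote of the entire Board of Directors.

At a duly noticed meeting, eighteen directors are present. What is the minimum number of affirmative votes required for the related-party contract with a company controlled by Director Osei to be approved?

The related-party contract with a company controlled by Director Osei requires the unanimous vote of the entire Board of Directors (18).
Unanimous means all 18.

18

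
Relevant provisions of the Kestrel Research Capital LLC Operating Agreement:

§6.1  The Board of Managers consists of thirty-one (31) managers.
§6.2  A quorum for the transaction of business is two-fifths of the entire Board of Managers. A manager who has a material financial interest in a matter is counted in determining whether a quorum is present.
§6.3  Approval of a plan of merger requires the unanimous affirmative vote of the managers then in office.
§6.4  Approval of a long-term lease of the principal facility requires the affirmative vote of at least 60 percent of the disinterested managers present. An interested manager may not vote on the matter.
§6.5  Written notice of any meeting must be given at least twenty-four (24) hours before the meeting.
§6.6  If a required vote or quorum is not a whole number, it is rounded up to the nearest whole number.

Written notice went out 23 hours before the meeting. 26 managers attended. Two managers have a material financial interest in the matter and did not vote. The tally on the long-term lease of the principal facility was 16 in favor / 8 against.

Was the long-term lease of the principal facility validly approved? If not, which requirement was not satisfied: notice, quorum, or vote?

Notice: 23 hours given; 24 required (23 < 24). Not satisfied.
Quorum: 26 present (interested managers count toward quorum); quorum is 13. Satisfied.
Vote: the long-term lease of the principal facility requires three-fifths of the disinterested managers present (26 − 2 = 24). 3/5 of 24 = 14.40, rounded up to 15, so 15 affirmative votes are needed; 16 voted in favor. Satisfied.

Invalid — notice requirement not satisfied.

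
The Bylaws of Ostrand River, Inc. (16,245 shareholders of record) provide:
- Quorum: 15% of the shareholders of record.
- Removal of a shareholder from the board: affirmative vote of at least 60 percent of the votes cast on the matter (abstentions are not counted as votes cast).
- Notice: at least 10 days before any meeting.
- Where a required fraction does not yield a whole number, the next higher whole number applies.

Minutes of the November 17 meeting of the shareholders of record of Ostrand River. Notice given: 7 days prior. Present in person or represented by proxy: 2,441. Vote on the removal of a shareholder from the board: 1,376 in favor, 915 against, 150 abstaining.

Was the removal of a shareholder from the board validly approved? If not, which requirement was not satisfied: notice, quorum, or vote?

Invalid — notice requirement not satisfied.

Notice: 7 days given; 10 required. Not satisfied.
Quorum: 15% of 16,245 = 2,436.75, rounded up to 2,437; 2,441 present. Satisfied.
Vote: requires three-fifths of the votes cast (2,441 − 150 abstaining = 2,291); 3/5 of 2291 = 1374.60, rounded up to 1375, so 1,375 needed; 1,376 in favor. Satisfied.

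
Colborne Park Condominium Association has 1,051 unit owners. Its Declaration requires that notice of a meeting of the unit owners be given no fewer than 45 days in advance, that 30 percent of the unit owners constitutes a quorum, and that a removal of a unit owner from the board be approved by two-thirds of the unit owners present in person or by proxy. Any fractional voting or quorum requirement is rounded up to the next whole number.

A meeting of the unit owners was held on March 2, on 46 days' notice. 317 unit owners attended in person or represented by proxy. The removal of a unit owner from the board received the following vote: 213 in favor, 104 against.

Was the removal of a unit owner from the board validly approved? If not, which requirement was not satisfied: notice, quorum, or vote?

Valid — all requirements satisfied.

Notice: 46 days given; 45 required. Satisfied.
Quorum: 30% of 1,051 = 315.30, rounded up to 316; 317 present. Satisfied.
Vote: requires two-thirds of those present (317); 2/3 of 317 = 211.33, rounded up to 212, so 212 needed; 213 in favor. Satisfied.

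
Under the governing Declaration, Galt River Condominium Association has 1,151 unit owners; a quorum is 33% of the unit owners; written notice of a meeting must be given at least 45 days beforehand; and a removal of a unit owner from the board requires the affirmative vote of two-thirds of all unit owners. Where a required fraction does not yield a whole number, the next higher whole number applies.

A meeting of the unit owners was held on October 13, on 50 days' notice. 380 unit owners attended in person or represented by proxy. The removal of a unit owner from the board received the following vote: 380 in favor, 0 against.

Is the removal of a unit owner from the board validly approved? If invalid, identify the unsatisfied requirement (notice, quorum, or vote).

Invalid — vote requirement not satisfied.

Notice: 50 days given; 45 required. Satisfied.
Quorum: 33% of 1,151 = 379.83, rounded up to 380; 380 present. Satisfied.
Vote: requires two-thirds of all unit owners (1,151); 2/3 of 1151 = 767.33, rounded up to 768, so 768 needed; 380 in favor. Not satisfied.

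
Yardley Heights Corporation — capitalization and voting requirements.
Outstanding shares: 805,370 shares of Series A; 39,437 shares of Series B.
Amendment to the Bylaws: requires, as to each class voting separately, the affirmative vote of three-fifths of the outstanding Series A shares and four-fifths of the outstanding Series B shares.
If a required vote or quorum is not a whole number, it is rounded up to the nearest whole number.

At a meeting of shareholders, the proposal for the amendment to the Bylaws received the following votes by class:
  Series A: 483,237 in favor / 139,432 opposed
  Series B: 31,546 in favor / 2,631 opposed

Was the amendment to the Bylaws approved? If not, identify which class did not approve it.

Series A: 3/5 of 805370 = 483222; 483,222 required, 483,237 in favor — approved.
Series B: 4/5 of 39437 = 31549.60, rounded up to 31550; 31,550 required, 31,546 in favor — not approved.

Not approved — the Series B shares did not give the required vote.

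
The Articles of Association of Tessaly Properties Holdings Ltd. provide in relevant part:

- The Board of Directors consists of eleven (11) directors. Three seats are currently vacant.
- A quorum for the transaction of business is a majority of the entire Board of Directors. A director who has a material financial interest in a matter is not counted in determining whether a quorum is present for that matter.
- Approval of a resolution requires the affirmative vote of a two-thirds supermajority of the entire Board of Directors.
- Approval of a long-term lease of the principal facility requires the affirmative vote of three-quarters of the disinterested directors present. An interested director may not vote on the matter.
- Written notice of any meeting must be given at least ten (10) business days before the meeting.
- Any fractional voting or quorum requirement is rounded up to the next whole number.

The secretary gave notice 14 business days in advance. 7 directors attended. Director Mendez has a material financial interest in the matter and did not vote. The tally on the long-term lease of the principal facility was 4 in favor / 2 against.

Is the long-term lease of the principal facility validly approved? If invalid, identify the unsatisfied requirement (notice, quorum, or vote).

Invalid — vote requirement not satisfied.

Notice: 14 business days given; 10 required (14 ≥ 10). Satisfied.
Quorum: 7 present, but the 1 interested director does not count, leaving 6. Quorum is 6. Satisfied.
Vote: the long-term lease of the principal facility requires three-fourths of the disinterested directors present (7 − 1 = 6). 3/4 of 6 = 4.50, rounded up to 5, so 5 affirmative votes are needed; 4 voted in favor. Not satisfied.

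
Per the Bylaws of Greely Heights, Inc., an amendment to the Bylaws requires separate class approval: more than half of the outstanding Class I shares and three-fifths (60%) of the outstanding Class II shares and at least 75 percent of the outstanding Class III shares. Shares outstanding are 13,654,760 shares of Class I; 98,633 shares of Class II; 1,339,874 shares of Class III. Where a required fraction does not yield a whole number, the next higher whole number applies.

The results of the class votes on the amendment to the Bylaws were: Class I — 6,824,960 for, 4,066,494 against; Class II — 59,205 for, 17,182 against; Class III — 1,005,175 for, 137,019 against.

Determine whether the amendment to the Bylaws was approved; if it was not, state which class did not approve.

Class I: a majority of 13654760 is 6827381; 6,827,381 required, 6,824,960 in favor — not approved.
Class II: 3/5 of 98633 = 59179.80, rounded up to 59180; 59,180 required, 59,205 in favor — approved.
Class III: 3/4 of 1339874 = 1004905.50, rounded up to 1004906; 1,004,906 required, 1,005,175 in favor — approved.

Not approved — the Class I shares did not give the required vote.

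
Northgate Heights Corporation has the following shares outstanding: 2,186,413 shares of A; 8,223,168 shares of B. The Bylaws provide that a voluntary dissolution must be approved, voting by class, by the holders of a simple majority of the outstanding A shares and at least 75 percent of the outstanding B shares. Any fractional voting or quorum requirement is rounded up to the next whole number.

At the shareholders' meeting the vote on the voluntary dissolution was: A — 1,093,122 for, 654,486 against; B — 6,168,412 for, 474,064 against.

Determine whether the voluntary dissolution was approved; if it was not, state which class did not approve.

A: a majority of 2186413 is 1093207; 1,093,207 required, 1,093,122 in favor — not approved.
B: 3/4 of 8223168 = 6167376; 6,167,376 required, 6,168,412 in favor — approved.

Not approved — the A shares did not give the required vote.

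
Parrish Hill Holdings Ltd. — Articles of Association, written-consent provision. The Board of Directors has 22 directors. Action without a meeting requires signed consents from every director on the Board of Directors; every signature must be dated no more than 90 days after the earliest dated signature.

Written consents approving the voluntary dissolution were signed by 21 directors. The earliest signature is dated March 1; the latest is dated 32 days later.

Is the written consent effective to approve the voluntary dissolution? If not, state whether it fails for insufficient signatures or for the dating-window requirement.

Not effective — insufficient signatures.

Signatures required: every one of 22 — unanimous means all 22, so 22 needed; 21 signed. Insufficient.
Dating window: the latest signature is 32 days after the earliest; the limit is 90 days. Within the window.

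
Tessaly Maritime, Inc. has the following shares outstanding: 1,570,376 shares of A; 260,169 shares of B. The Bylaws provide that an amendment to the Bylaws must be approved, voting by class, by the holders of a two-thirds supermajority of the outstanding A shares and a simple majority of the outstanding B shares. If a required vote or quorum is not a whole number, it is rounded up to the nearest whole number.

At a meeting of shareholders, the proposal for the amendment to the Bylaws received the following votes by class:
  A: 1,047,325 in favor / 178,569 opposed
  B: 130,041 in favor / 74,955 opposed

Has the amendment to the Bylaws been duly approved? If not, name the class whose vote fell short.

Not approved — the B shares did not give the required vote.

A: 2/3 of 1570376 = 1046917.33, rounded up to 1046918; 1,046,918 required, 1,047,325 in favor — approved.
B: a majority of 260169 is 130085; 130,085 required, 130,041 in favor — not approved.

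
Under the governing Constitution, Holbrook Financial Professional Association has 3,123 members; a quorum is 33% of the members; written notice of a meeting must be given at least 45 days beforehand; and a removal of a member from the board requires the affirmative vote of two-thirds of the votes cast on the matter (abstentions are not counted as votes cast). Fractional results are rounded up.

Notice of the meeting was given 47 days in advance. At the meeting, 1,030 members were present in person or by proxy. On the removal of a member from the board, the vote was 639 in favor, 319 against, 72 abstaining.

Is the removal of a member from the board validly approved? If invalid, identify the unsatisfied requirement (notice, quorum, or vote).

Invalid — quorum requirement not satisfied.

Notice: 47 days given; 45 required. Satisfied.
Quorum: 33% of 3,123 = 1,030.59, rounded up to 1,031; 1,030 present. Not satisfied.
Vote: requires two-thirds of the votes cast (1,030 − 72 abstaining = 958); 2/3 of 958 = 638.67, rounded up to 639, so 639 needed; 639 in favor. Satisfied.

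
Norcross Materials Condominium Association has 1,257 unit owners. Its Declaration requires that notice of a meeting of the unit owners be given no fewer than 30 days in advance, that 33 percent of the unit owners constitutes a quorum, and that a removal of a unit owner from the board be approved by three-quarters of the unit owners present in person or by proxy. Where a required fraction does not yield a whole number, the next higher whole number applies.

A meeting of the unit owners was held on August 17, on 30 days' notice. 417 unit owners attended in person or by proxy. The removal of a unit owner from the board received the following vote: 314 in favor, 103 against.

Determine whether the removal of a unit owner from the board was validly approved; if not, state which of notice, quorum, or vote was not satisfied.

Notice: 30 days given; 30 required. Satisfied.
Quorum: 33% of 1,257 = 414.81, rounded up to 415; 417 present. Satisfied.
Vote: requires three-fourths of those present (417); 3/4 of 417 = 312.75, rounded up to 313, so 313 needed; 314 in favor. Satisfied.

Valid — all requirements satisfied.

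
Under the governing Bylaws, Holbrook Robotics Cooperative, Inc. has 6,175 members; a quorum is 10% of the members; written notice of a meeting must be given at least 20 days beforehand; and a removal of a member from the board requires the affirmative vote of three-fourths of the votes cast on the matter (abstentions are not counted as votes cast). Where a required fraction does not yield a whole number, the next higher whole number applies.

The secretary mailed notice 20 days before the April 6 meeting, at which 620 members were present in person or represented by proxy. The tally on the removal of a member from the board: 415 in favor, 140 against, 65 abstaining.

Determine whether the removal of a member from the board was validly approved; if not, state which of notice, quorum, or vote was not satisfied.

Invalid — vote requirement not satisfied.

Notice: 20 days given; 20 required. Satisfied.
Quorum: 10% of 6,175 = 617.50, rounded up to 618; 620 present. Satisfied.
Vote: requires three-fourths of the votes cast (620 − 65 abstaining = 555); 3/4 of 555 = 416.25, rounded up to 417, so 417 needed; 415 in favor. Not satisfied.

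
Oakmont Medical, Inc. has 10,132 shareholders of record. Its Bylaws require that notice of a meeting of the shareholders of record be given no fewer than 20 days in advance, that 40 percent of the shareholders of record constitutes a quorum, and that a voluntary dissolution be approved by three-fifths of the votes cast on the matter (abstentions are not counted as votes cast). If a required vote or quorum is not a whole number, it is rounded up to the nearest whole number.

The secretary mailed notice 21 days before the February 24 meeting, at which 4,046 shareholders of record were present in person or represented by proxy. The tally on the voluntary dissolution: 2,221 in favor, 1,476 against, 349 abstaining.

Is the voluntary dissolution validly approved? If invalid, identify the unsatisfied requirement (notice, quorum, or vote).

Invalid — quorum requirement not satisfied.

Notice: 21 days given; 20 required. Satisfied.
Quorum: 40% of 10,132 = 4,052.80, rounded up to 4,053; 4,046 present. Not satisfied.
Vote: requires three-fifths of the votes cast (4,046 − 349 abstaining = 3,697); 3/5 of 3697 = 2218.20, rounded up to 2219, so 2,219 needed; 2,221 in favor. Satisfied.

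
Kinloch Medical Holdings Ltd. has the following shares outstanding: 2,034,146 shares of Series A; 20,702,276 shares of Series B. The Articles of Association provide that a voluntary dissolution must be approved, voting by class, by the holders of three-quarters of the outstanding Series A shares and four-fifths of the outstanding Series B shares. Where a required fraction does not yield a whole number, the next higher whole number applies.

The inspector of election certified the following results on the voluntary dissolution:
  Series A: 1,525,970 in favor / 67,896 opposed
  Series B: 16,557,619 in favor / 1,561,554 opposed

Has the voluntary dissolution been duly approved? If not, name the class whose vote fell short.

Series A: 3/4 of 2034146 = 1525609.50, rounded up to 1525610; 1,525,610 required, 1,525,970 in favor — approved.
Series B: 4/5 of 20702276 = 16561820.80, rounded up to 16561821; 16,561,821 required, 16,557,619 in favor — not approved.

Not approved — the Series B shares did not give the required vote.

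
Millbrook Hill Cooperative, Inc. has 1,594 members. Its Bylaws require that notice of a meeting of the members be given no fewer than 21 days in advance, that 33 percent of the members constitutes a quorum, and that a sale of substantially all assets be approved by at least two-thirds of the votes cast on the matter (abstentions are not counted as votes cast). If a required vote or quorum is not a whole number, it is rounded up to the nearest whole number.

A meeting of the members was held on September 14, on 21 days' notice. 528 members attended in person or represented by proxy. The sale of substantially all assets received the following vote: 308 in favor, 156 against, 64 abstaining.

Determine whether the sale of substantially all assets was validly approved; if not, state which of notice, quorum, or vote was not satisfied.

Notice: 21 days given; 21 required. Satisfied.
Quorum: 33% of 1,594 = 526.02, rounded up to 527; 528 present. Satisfied.
Vote: requires two-thirds of the votes cast (528 − 64 abstaining = 464); 2/3 of 464 = 309.33, rounded up to 310, so 310 needed; 308 in favor. Not satisfied.

Invalid — vote requirement not satisfied.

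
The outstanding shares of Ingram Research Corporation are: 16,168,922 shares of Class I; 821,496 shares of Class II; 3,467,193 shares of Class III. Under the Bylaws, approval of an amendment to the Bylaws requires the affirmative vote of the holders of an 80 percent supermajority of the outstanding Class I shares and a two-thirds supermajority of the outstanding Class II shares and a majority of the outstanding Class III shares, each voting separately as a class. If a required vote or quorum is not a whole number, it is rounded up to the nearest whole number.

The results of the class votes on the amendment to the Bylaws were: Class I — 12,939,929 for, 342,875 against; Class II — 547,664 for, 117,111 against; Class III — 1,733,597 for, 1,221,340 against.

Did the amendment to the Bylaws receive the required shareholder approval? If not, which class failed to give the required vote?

Class I: 4/5 of 16168922 = 12935137.60, rounded up to 12935138; 12,935,138 required, 12,939,929 in favor — approved.
Class II: 2/3 of 821496 = 547664; 547,664 required, 547,664 in favor — approved.
Class III: a majority of 3467193 is 1733597; 1,733,597 required, 1,733,597 in favor — approved.

Approved — every class gave the required vote.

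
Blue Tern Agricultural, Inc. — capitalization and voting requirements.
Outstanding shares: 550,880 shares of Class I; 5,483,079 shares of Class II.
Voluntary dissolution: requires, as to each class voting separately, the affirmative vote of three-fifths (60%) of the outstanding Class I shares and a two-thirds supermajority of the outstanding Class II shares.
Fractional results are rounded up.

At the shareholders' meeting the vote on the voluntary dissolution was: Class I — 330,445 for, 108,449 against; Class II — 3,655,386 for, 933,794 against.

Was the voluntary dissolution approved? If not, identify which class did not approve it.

Not approved — the Class I shares did not give the required vote.

Class I: 3/5 of 550880 = 330528; 330,528 required, 330,445 in favor — not approved.
Class II: 2/3 of 5483079 = 3655386; 3,655,386 required, 3,655,386 in favor — approved.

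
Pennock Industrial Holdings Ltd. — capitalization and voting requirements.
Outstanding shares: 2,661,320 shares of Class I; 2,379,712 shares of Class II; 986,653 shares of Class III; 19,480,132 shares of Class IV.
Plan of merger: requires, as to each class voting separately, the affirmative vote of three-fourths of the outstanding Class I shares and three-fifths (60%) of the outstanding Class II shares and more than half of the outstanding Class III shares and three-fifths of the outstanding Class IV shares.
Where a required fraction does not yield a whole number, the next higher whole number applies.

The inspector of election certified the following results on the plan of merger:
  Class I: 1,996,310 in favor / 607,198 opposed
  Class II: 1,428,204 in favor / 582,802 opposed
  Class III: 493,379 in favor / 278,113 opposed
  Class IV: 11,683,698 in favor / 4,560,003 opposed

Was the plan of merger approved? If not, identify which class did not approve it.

Not approved — the Class IV shares did not give the required vote.

Class I: 3/4 of 2661320 = 1995990; 1,995,990 required, 1,996,310 in favor — approved.
Class II: 3/5 of 2379712 = 1427827.20, rounded up to 1427828; 1,427,828 required, 1,428,204 in favor — approved.
Class III: a majority of 986653 is 493327; 493,327 required, 493,379 in favor — approved.
Class IV: 3/5 of 19480132 = 11688079.20, rounded up to 11688080; 11,688,080 required, 11,683,698 in favor — not approved.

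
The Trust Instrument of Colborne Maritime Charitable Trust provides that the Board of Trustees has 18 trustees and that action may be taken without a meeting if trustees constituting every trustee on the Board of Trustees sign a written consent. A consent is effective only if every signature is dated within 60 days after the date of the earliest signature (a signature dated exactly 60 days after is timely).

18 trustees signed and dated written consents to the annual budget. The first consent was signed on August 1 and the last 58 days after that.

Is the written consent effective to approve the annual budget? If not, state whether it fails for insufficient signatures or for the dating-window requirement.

Signatures required: the unanimous vote of 18 — unanimous means all 18, so 18 needed; 18 signed. Sufficient.
Dating window: the latest signature is 58 days after the earliest; the limit is 60 days. Within the window.

Effective — both the signature and dating-window requirements are satisfied.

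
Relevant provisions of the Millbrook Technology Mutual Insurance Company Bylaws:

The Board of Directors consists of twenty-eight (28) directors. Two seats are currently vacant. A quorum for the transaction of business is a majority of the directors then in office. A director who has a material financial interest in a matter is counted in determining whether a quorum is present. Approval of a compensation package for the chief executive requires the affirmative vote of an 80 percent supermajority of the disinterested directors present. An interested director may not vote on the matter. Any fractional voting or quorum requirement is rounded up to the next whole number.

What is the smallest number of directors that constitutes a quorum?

A majority of 26 is 14.

14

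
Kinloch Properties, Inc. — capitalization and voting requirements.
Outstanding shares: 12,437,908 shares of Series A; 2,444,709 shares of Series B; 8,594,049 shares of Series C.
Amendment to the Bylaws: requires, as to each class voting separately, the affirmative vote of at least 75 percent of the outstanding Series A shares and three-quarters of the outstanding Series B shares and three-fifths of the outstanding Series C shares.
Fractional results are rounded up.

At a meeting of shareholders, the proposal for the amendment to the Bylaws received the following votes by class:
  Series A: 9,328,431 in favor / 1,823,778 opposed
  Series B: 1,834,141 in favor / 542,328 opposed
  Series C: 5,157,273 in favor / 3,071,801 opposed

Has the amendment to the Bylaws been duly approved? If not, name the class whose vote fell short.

Series A: 3/4 of 12437908 = 9328431; 9,328,431 required, 9,328,431 in favor — approved.
Series B: 3/4 of 2444709 = 1833531.75, rounded up to 1833532; 1,833,532 required, 1,834,141 in favor — approved.
Series C: 3/5 of 8594049 = 5156429.40, rounded up to 5156430; 5,156,430 required, 5,157,273 in favor — approved.

Approved — every class gave the required vote.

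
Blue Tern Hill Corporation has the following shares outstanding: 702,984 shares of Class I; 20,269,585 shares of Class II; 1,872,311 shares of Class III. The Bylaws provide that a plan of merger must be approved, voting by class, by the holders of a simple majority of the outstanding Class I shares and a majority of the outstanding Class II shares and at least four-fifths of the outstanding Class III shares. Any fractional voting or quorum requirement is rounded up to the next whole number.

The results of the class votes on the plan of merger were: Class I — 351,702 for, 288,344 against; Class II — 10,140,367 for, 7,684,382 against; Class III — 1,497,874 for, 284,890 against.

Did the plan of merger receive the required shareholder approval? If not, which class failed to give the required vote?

Class I: a majority of 702984 is 351493; 351,493 required, 351,702 in favor — approved.
Class II: a majority of 20269585 is 10134793; 10,134,793 required, 10,140,367 in favor — approved.
Class III: 4/5 of 1872311 = 1497848.80, rounded up to 1497849; 1,497,849 required, 1,497,874 in favor — approved.

Approved — every class gave the required vote.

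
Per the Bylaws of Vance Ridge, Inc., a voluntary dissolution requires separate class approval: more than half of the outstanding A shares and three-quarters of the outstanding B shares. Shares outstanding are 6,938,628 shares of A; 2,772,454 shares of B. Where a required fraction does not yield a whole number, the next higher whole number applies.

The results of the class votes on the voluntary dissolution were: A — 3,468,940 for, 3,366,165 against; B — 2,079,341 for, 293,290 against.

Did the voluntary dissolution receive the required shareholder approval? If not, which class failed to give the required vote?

Not approved — the A shares did not give the required vote.

A: a majority of 6938628 is 3469315; 3,469,315 required, 3,468,940 in favor — not approved.
B: 3/4 of 2772454 = 2079340.50, rounded up to 2079341; 2,079,341 required, 2,079,341 in favor — approved.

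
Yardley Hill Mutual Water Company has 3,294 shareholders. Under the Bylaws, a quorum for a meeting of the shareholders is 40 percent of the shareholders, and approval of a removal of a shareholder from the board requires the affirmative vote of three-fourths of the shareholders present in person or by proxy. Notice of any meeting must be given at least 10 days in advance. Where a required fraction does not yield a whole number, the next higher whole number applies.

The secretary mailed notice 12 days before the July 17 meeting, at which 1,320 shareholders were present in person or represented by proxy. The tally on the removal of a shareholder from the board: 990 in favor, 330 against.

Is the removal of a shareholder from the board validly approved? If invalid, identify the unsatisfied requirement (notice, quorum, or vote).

Valid — all requirements satisfied.

Notice: 12 days given; 10 required. Satisfied.
Quorum: 40% of 3,294 = 1,317.60, rounded up to 1,318; 1,320 present. Satisfied.
Vote: requires three-fourths of those present (1,320); 3/4 of 1320 = 990, so 990 needed; 990 in favor. Satisfied.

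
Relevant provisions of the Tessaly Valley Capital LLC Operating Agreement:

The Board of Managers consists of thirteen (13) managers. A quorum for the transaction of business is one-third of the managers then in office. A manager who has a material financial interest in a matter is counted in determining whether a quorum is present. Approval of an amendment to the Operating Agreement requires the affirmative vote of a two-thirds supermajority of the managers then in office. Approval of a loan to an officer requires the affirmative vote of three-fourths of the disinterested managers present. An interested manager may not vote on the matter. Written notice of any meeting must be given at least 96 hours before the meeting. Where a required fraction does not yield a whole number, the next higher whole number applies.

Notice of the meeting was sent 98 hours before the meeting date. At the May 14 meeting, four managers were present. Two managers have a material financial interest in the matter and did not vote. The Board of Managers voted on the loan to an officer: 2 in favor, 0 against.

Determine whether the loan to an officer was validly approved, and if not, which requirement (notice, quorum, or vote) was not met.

Notice: 98 hours given; 96 required (98 ≥ 96). Satisfied.
Quorum: 4 present (interested managers count toward quorum); quorum is 5. Not satisfied.
Vote: the loan to an officer requires three-fourths of the disinterested managers present (4 − 2 = 2). 3/4 of 2 = 1.50, rounded up to 2, so 2 affirmative votes are needed; 2 voted in favor. Satisfied. (Moot — without a quorum no business can be validly transacted.)

Invalid — quorum requirement not satisfied.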